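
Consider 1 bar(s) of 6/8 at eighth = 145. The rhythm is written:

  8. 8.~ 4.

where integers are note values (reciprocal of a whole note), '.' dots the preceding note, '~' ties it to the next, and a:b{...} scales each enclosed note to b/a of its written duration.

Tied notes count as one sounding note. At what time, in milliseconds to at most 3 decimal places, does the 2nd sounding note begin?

note 2 onset = 3/2b = 620.69ms

1. 0.0ms @ 0 + 620.69ms (3/2)
2. 620.69ms @ 3/2 + 1862.069ms (9/2)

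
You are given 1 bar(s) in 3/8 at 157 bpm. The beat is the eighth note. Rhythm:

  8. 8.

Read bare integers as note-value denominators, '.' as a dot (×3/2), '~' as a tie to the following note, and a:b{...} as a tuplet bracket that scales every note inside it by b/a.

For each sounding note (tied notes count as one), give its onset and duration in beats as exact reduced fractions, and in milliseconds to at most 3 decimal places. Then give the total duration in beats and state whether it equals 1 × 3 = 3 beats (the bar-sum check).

1) 0.0ms=0b +573.248ms=3/2b
2) 573.248ms=3/2b +573.248ms=3/2b
Σ=3b of 3 (157bpm 3/8) — PASS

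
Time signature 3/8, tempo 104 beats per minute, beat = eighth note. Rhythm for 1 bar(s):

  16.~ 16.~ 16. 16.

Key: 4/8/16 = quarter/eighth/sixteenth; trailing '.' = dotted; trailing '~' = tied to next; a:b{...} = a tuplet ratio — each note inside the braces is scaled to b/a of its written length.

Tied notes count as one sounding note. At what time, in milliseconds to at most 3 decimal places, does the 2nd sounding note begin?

note 2 onset = 9/4b = 1298.077ms

1. 0.0ms @ 0 + 1298.077ms (9/4)
2. 1298.077ms @ 9/4 + 432.692ms (3/4)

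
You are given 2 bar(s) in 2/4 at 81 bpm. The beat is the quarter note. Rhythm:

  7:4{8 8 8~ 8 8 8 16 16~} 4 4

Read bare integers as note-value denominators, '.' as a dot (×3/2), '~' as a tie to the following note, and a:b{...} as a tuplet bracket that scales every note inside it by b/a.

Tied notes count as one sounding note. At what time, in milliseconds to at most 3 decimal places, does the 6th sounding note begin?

note 6 onset = 12/7b = 1269.841ms

1. 0.0ms @ 0 + 211.64ms (2/7)
2. 211.64ms @ 2/7 + 211.64ms (2/7)
3. 423.28ms @ 4/7 + 423.28ms (4/7)
4. 846.561ms @ 8/7 + 211.64ms (2/7)
5. 1058.201ms @ 10/7 + 211.64ms (2/7)
6. 1269.841ms @ 12/7 + 105.82ms (1/7)
7. 1375.661ms @ 13/7 + 846.561ms (8/7)
8. 2222.222ms @ 3 + 740.741ms (1)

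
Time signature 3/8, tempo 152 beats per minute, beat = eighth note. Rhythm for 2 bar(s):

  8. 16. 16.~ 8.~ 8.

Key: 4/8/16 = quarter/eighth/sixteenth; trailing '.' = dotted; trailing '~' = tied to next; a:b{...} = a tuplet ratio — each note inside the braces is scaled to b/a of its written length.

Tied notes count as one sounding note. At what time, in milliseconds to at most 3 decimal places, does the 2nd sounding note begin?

1. 0.0ms @ 0 + 592.105ms (3/2)
2. 592.105ms @ 3/2 + 296.053ms (3/4)
3. 888.158ms @ 9/4 + 1480.263ms (15/4)

note 2 onset = 3/2b = 592.105ms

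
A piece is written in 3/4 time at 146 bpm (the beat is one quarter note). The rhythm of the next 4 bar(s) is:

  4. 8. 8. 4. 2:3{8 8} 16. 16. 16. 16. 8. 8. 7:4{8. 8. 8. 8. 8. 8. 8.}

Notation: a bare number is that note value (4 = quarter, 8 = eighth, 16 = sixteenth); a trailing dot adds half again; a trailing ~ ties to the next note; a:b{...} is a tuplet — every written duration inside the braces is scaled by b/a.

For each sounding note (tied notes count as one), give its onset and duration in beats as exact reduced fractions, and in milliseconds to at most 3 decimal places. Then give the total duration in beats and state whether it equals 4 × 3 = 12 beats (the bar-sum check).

1) 0.0ms=0b +616.438ms=3/2b
2) 616.438ms=3/2b +308.219ms=3/4b
3) 924.658ms=9/4b +308.219ms=3/4b
4) 1232.877ms=3b +616.438ms=3/2b
5) 1849.315ms=9/2b +308.219ms=3/4b
6) 2157.534ms=21/4b +308.219ms=3/4b
7) 2465.753ms=6b +154.11ms=3/8b
8) 2619.863ms=51/8b +154.11ms=3/8b
9) 2773.973ms=27/4b +154.11ms=3/8b
10) 2928.082ms=57/8b +154.11ms=3/8b
11) 3082.192ms=15/2b +308.219ms=3/4b
12) 3390.411ms=33/4b +308.219ms=3/4b
13) 3698.63ms=9b +176.125ms=3/7b
14) 3874.755ms=66/7b +176.125ms=3/7b
15) 4050.881ms=69/7b +176.125ms=3/7b
16) 4227.006ms=72/7b +176.125ms=3/7b
17) 4403.131ms=75/7b +176.125ms=3/7b
18) 4579.256ms=78/7b +176.125ms=3/7b
19) 4755.382ms=81/7b +176.125ms=3/7b
Σ=12b of 12 (146bpm 3/4) — PASS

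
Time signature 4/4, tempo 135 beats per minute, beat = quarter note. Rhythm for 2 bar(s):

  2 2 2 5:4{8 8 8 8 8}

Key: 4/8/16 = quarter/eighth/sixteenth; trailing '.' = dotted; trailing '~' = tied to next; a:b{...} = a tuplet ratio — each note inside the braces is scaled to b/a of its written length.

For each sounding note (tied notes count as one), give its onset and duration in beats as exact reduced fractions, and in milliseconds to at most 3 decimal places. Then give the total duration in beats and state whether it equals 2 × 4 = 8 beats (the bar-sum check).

1) 0.0ms=0b +888.889ms=2b
2) 888.889ms=2b +888.889ms=2b
3) 1777.778ms=4b +888.889ms=2b
4) 2666.667ms=6b +177.778ms=2/5b
5) 2844.444ms=32/5b +177.778ms=2/5b
6) 3022.222ms=34/5b +177.778ms=2/5b
7) 3200.0ms=36/5b +177.778ms=2/5b
8) 3377.778ms=38/5b +177.778ms=2/5b
Σ=8b of 8 (135bpm 4/4) — PASS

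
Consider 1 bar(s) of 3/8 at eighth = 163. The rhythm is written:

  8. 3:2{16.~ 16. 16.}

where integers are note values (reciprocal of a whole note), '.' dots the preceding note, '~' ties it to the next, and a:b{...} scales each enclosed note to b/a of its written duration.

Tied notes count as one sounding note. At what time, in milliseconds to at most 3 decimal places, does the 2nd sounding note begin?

note 2 onset = 3/2b = 552.147ms

1. 0.0ms @ 0 + 552.147ms (3/2)
2. 552.147ms @ 3/2 + 368.098ms (1)
3. 920.245ms @ 5/2 + 184.049ms (1/2)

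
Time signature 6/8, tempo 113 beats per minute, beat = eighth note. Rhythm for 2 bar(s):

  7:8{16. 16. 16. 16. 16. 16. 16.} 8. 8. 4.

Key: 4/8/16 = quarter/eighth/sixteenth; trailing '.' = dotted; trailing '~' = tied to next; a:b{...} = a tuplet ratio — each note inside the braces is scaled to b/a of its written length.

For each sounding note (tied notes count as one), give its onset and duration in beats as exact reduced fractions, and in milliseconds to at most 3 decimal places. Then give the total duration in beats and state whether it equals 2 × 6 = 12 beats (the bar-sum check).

1) 0.0ms=0b +455.12ms=6/7b
2) 455.12ms=6/7b +455.12ms=6/7b
3) 910.24ms=12/7b +455.12ms=6/7b
4) 1365.36ms=18/7b +455.12ms=6/7b
5) 1820.48ms=24/7b +455.12ms=6/7b
6) 2275.601ms=30/7b +455.12ms=6/7b
7) 2730.721ms=36/7b +455.12ms=6/7b
8) 3185.841ms=6b +796.46ms=3/2b
9) 3982.301ms=15/2b +796.46ms=3/2b
10) 4778.761ms=9b +1592.92ms=3b
Σ=12b of 12 (113bpm 6/8) — PASS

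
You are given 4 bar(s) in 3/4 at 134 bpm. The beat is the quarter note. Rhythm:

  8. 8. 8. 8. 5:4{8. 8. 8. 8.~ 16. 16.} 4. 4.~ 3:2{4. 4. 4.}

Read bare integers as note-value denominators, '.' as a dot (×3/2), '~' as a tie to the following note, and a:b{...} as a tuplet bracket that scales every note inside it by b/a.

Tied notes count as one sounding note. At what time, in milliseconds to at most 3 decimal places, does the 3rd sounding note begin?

1. 0.0ms @ 0 + 335.821ms (3/4)
2. 335.821ms @ 3/4 + 335.821ms (3/4)
3. 671.642ms @ 3/2 + 335.821ms (3/4)
4. 1007.463ms @ 9/4 + 335.821ms (3/4)
5. 1343.284ms @ 3 + 268.657ms (3/5)
6. 1611.94ms @ 18/5 + 268.657ms (3/5)
7. 1880.597ms @ 21/5 + 268.657ms (3/5)
8. 2149.254ms @ 24/5 + 402.985ms (9/10)
9. 2552.239ms @ 57/10 + 134.328ms (3/10)
10. 2686.567ms @ 6 + 671.642ms (3/2)
11. 3358.209ms @ 15/2 + 1119.403ms (5/2)
12. 4477.612ms @ 10 + 447.761ms (1)
13. 4925.373ms @ 11 + 447.761ms (1)

note 3 onset = 3/2b = 671.642ms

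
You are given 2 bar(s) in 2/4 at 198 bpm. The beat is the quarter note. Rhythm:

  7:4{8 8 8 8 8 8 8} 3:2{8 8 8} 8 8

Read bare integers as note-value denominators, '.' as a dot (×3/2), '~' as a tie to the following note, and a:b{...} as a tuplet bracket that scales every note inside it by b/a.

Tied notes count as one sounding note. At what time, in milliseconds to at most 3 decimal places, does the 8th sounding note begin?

1. 0.0ms @ 0 + 86.58ms (2/7)
2. 86.58ms @ 2/7 + 86.58ms (2/7)
3. 173.16ms @ 4/7 + 86.58ms (2/7)
4. 259.74ms @ 6/7 + 86.58ms (2/7)
5. 346.32ms @ 8/7 + 86.58ms (2/7)
6. 432.9ms @ 10/7 + 86.58ms (2/7)
7. 519.481ms @ 12/7 + 86.58ms (2/7)
8. 606.061ms @ 2 + 101.01ms (1/3)
9. 707.071ms @ 7/3 + 101.01ms (1/3)
10. 808.081ms @ 8/3 + 101.01ms (1/3)
11. 909.091ms @ 3 + 151.515ms (1/2)
12. 1060.606ms @ 7/2 + 151.515ms (1/2)

note 8 onset = 2b = 606.061ms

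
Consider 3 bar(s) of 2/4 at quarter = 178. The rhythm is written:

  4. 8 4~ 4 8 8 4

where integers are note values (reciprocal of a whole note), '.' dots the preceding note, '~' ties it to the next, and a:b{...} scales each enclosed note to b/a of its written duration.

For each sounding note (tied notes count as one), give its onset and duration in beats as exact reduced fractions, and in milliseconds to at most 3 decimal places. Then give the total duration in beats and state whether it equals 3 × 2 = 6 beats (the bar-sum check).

1) 0.0ms=0b +505.618ms=3/2b
2) 505.618ms=3/2b +168.539ms=1/2b
3) 674.157ms=2b +674.157ms=2b
4) 1348.315ms=4b +168.539ms=1/2b
5) 1516.854ms=9/2b +168.539ms=1/2b
6) 1685.393ms=5b +337.079ms=1b
Σ=6b of 6 (178bpm 2/4) — PASS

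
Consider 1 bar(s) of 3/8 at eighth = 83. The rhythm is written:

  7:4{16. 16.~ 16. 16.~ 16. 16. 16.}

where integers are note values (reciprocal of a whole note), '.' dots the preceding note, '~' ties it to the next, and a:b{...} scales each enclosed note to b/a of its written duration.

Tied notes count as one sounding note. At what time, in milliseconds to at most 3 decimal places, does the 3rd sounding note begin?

1. 0.0ms @ 0 + 309.811ms (3/7)
2. 309.811ms @ 3/7 + 619.621ms (6/7)
3. 929.432ms @ 9/7 + 619.621ms (6/7)
4. 1549.053ms @ 15/7 + 309.811ms (3/7)
5. 1858.864ms @ 18/7 + 309.811ms (3/7)

note 3 onset = 9/7b = 929.432ms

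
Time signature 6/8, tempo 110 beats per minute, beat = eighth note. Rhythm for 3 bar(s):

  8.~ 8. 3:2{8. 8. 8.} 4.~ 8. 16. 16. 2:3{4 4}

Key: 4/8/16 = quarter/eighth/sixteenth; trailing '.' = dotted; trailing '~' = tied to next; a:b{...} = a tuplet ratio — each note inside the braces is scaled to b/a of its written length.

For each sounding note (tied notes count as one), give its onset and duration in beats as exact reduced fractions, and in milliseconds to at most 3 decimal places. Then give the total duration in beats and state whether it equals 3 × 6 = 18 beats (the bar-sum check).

1) 0.0ms=0b +1636.364ms=3b
2) 1636.364ms=3b +545.455ms=1b
3) 2181.818ms=4b +545.455ms=1b
4) 2727.273ms=5b +545.455ms=1b
5) 3272.727ms=6b +2454.545ms=9/2b
6) 5727.273ms=21/2b +409.091ms=3/4b
7) 6136.364ms=45/4b +409.091ms=3/4b
8) 6545.455ms=12b +1636.364ms=3b
9) 8181.818ms=15b +1636.364ms=3b
Σ=18b of 18 (110bpm 6/8) — PASS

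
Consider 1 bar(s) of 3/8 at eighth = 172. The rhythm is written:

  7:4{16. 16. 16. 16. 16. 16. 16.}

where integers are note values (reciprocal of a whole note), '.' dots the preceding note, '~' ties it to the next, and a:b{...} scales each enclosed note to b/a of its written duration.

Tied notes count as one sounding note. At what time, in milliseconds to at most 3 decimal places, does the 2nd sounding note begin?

1. 0.0ms @ 0 + 149.502ms (3/7)
2. 149.502ms @ 3/7 + 149.502ms (3/7)
3. 299.003ms @ 6/7 + 149.502ms (3/7)
4. 448.505ms @ 9/7 + 149.502ms (3/7)
5. 598.007ms @ 12/7 + 149.502ms (3/7)
6. 747.508ms @ 15/7 + 149.502ms (3/7)
7. 897.01ms @ 18/7 + 149.502ms (3/7)

note 2 onset = 3/7b = 149.502ms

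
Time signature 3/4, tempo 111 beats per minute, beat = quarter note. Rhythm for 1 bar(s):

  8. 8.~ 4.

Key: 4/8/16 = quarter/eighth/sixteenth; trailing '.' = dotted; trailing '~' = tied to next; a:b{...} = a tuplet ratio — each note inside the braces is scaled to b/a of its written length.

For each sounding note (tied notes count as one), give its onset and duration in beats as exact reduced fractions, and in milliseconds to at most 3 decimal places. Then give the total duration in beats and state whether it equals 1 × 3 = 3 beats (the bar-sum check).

1) 0.0ms=0b +405.405ms=3/4b
2) 405.405ms=3/4b +1216.216ms=9/4b
Σ=3b of 3 (111bpm 3/4) — PASS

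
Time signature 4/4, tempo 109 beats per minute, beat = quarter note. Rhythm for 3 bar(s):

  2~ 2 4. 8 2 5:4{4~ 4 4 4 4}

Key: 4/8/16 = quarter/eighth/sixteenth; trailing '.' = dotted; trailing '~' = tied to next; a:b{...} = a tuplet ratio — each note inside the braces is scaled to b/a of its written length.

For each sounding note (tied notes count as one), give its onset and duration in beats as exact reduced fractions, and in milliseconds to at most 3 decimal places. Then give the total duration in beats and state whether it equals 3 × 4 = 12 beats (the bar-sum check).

1) 0.0ms=0b +2201.835ms=4b
2) 2201.835ms=4b +825.688ms=3/2b
3) 3027.523ms=11/2b +275.229ms=1/2b
4) 3302.752ms=6b +1100.917ms=2b
5) 4403.67ms=8b +880.734ms=8/5b
6) 5284.404ms=48/5b +440.367ms=4/5b
7) 5724.771ms=52/5b +440.367ms=4/5b
8) 6165.138ms=56/5b +440.367ms=4/5b
Σ=12b of 12 (109bpm 4/4) — PASS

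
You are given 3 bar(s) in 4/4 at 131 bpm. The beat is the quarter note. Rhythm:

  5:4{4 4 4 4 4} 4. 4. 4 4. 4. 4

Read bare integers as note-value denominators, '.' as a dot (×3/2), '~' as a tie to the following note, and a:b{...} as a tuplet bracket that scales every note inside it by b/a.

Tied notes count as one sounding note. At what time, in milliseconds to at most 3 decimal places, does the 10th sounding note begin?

note 10 onset = 19/2b = 4351.145ms

1. 0.0ms @ 0 + 366.412ms (4/5)
2. 366.412ms @ 4/5 + 366.412ms (4/5)
3. 732.824ms @ 8/5 + 366.412ms (4/5)
4. 1099.237ms @ 12/5 + 366.412ms (4/5)
5. 1465.649ms @ 16/5 + 366.412ms (4/5)
6. 1832.061ms @ 4 + 687.023ms (3/2)
7. 2519.084ms @ 11/2 + 687.023ms (3/2)
8. 3206.107ms @ 7 + 458.015ms (1)
9. 3664.122ms @ 8 + 687.023ms (3/2)
10. 4351.145ms @ 19/2 + 687.023ms (3/2)
11. 5038.168ms @ 11 + 458.015ms (1)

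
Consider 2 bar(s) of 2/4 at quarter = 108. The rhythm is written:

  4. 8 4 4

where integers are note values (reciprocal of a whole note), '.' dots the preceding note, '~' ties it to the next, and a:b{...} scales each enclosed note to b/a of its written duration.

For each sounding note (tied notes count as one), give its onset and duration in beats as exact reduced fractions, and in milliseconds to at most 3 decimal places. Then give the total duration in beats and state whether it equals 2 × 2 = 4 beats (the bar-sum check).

1) 0.0ms=0b +833.333ms=3/2b
2) 833.333ms=3/2b +277.778ms=1/2b
3) 1111.111ms=2b +555.556ms=1b
4) 1666.667ms=3b +555.556ms=1b
Σ=4b of 4 (108bpm 2/4) — PASS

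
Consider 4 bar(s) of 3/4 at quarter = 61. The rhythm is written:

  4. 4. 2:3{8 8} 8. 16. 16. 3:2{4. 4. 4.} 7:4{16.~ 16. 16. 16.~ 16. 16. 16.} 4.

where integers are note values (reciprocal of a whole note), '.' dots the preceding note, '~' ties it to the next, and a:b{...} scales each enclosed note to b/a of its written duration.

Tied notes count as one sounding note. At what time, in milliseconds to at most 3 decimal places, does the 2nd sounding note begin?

note 2 onset = 3/2b = 1475.41ms

1. 0.0ms @ 0 + 1475.41ms (3/2)
2. 1475.41ms @ 3/2 + 1475.41ms (3/2)
3. 2950.82ms @ 3 + 737.705ms (3/4)
4. 3688.525ms @ 15/4 + 737.705ms (3/4)
5. 4426.23ms @ 9/2 + 737.705ms (3/4)
6. 5163.934ms @ 21/4 + 368.852ms (3/8)
7. 5532.787ms @ 45/8 + 368.852ms (3/8)
8. 5901.639ms @ 6 + 983.607ms (1)
9. 6885.246ms @ 7 + 983.607ms (1)
10. 7868.852ms @ 8 + 983.607ms (1)
11. 8852.459ms @ 9 + 421.546ms (3/7)
12. 9274.005ms @ 66/7 + 210.773ms (3/14)
13. 9484.778ms @ 135/14 + 421.546ms (3/7)
14. 9906.323ms @ 141/14 + 210.773ms (3/14)
15. 10117.096ms @ 72/7 + 210.773ms (3/14)
16. 10327.869ms @ 21/2 + 1475.41ms (3/2)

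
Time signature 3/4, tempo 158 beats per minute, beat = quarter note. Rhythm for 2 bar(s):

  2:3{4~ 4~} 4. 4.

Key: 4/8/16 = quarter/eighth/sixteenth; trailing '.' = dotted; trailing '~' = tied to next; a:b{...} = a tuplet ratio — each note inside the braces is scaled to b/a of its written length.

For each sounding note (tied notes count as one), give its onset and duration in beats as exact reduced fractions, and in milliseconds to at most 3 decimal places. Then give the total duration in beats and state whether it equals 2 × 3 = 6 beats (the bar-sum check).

1) 0.0ms=0b +1708.861ms=9/2b
2) 1708.861ms=9/2b +569.62ms=3/2b
Σ=6b of 6 (158bpm 3/4) — PASS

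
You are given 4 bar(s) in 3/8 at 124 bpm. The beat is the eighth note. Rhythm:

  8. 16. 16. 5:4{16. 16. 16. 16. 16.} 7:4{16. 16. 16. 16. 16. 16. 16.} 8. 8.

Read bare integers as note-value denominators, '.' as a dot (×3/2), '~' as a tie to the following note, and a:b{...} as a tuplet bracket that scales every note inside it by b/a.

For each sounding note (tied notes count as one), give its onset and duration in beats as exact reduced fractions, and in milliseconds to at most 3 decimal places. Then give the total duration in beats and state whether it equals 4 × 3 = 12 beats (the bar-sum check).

1) 0.0ms=0b +725.806ms=3/2b
2) 725.806ms=3/2b +362.903ms=3/4b
3) 1088.71ms=9/4b +362.903ms=3/4b
4) 1451.613ms=3b +290.323ms=3/5b
5) 1741.935ms=18/5b +290.323ms=3/5b
6) 2032.258ms=21/5b +290.323ms=3/5b
7) 2322.581ms=24/5b +290.323ms=3/5b
8) 2612.903ms=27/5b +290.323ms=3/5b
9) 2903.226ms=6b +207.373ms=3/7b
10) 3110.599ms=45/7b +207.373ms=3/7b
11) 3317.972ms=48/7b +207.373ms=3/7b
12) 3525.346ms=51/7b +207.373ms=3/7b
13) 3732.719ms=54/7b +207.373ms=3/7b
14) 3940.092ms=57/7b +207.373ms=3/7b
15) 4147.465ms=60/7b +207.373ms=3/7b
16) 4354.839ms=9b +725.806ms=3/2b
17) 5080.645ms=21/2b +725.806ms=3/2b
Σ=12b of 12 (124bpm 3/8) — PASS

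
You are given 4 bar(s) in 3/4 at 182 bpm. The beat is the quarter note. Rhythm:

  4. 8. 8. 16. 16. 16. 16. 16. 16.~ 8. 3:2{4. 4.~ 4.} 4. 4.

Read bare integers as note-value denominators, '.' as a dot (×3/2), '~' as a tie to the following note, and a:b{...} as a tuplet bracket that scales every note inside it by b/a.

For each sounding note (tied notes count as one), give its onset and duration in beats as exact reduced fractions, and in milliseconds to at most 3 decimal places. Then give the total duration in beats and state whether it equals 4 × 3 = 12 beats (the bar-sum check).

1) 0.0ms=0b +494.505ms=3/2b
2) 494.505ms=3/2b +247.253ms=3/4b
3) 741.758ms=9/4b +247.253ms=3/4b
4) 989.011ms=3b +123.626ms=3/8b
5) 1112.637ms=27/8b +123.626ms=3/8b
6) 1236.264ms=15/4b +123.626ms=3/8b
7) 1359.89ms=33/8b +123.626ms=3/8b
8) 1483.516ms=9/2b +123.626ms=3/8b
9) 1607.143ms=39/8b +370.879ms=9/8b
10) 1978.022ms=6b +329.67ms=1b
11) 2307.692ms=7b +659.341ms=2b
12) 2967.033ms=9b +494.505ms=3/2b
13) 3461.538ms=21/2b +494.505ms=3/2b
Σ=12b of 12 (182bpm 3/4) — PASS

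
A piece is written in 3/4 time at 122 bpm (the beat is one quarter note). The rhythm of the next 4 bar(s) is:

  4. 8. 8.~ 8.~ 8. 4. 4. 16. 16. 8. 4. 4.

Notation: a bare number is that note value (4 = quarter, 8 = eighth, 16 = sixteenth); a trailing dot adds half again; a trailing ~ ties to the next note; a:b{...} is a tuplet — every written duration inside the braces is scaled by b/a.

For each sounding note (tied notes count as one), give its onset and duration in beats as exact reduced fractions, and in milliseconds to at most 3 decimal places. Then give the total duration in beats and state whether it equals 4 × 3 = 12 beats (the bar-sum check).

1) 0.0ms=0b +737.705ms=3/2b
2) 737.705ms=3/2b +368.852ms=3/4b
3) 1106.557ms=9/4b +1106.557ms=9/4b
4) 2213.115ms=9/2b +737.705ms=3/2b
5) 2950.82ms=6b +737.705ms=3/2b
6) 3688.525ms=15/2b +184.426ms=3/8b
7) 3872.951ms=63/8b +184.426ms=3/8b
8) 4057.377ms=33/4b +368.852ms=3/4b
9) 4426.23ms=9b +737.705ms=3/2b
10) 5163.934ms=21/2b +737.705ms=3/2b
Σ=12b of 12 (122bpm 3/4) — PASS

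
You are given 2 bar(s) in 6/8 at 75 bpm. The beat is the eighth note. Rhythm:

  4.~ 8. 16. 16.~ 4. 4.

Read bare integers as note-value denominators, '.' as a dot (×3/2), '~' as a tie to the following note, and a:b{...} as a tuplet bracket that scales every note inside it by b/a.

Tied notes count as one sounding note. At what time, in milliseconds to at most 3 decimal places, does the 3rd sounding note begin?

note 3 onset = 21/4b = 4200.0ms

1. 0.0ms @ 0 + 3600.0ms (9/2)
2. 3600.0ms @ 9/2 + 600.0ms (3/4)
3. 4200.0ms @ 21/4 + 3000.0ms (15/4)
4. 7200.0ms @ 9 + 2400.0ms (3)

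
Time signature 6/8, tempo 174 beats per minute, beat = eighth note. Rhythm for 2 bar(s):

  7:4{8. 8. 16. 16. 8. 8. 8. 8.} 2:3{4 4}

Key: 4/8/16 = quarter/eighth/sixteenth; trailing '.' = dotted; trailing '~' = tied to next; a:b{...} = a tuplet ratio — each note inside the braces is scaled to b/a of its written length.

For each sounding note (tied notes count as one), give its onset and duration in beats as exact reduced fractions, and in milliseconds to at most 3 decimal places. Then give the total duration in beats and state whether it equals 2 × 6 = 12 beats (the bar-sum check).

1) 0.0ms=0b +295.567ms=6/7b
2) 295.567ms=6/7b +295.567ms=6/7b
3) 591.133ms=12/7b +147.783ms=3/7b
4) 738.916ms=15/7b +147.783ms=3/7b
5) 886.7ms=18/7b +295.567ms=6/7b
6) 1182.266ms=24/7b +295.567ms=6/7b
7) 1477.833ms=30/7b +295.567ms=6/7b
8) 1773.399ms=36/7b +295.567ms=6/7b
9) 2068.966ms=6b +1034.483ms=3b
10) 3103.448ms=9b +1034.483ms=3b
Σ=12b of 12 (174bpm 6/8) — PASS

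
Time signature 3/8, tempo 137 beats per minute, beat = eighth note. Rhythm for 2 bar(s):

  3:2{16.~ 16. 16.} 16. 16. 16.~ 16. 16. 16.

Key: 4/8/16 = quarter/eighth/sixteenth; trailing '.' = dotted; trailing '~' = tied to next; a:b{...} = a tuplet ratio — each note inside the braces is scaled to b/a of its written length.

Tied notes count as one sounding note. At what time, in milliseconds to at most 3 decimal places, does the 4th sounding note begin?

note 4 onset = 9/4b = 985.401ms

1. 0.0ms @ 0 + 437.956ms (1)
2. 437.956ms @ 1 + 218.978ms (1/2)
3. 656.934ms @ 3/2 + 328.467ms (3/4)
4. 985.401ms @ 9/4 + 328.467ms (3/4)
5. 1313.869ms @ 3 + 656.934ms (3/2)
6. 1970.803ms @ 9/2 + 328.467ms (3/4)
7. 2299.27ms @ 21/4 + 328.467ms (3/4)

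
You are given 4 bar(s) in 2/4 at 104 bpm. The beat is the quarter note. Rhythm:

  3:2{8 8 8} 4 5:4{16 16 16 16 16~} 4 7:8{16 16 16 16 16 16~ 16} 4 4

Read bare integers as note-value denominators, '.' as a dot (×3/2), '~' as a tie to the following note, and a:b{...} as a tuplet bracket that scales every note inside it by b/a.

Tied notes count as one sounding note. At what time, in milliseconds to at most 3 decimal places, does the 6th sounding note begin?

1. 0.0ms @ 0 + 192.308ms (1/3)
2. 192.308ms @ 1/3 + 192.308ms (1/3)
3. 384.615ms @ 2/3 + 192.308ms (1/3)
4. 576.923ms @ 1 + 576.923ms (1)
5. 1153.846ms @ 2 + 115.385ms (1/5)
6. 1269.231ms @ 11/5 + 115.385ms (1/5)
7. 1384.615ms @ 12/5 + 115.385ms (1/5)
8. 1500.0ms @ 13/5 + 115.385ms (1/5)
9. 1615.385ms @ 14/5 + 692.308ms (6/5)
10. 2307.692ms @ 4 + 164.835ms (2/7)
11. 2472.527ms @ 30/7 + 164.835ms (2/7)
12. 2637.363ms @ 32/7 + 164.835ms (2/7)
13. 2802.198ms @ 34/7 + 164.835ms (2/7)
14. 2967.033ms @ 36/7 + 164.835ms (2/7)
15. 3131.868ms @ 38/7 + 329.67ms (4/7)
16. 3461.538ms @ 6 + 576.923ms (1)
17. 4038.462ms @ 7 + 576.923ms (1)

note 6 onset = 11/5b = 1269.231ms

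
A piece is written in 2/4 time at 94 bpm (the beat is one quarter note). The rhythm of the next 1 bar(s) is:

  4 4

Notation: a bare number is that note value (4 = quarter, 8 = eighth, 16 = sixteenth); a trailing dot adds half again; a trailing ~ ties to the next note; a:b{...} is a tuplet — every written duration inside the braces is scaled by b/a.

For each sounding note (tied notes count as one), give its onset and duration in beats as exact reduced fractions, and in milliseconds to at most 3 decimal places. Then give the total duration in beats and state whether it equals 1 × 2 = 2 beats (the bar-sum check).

1) 0.0ms=0b +638.298ms=1b
2) 638.298ms=1b +638.298ms=1b
Σ=2b of 2 (94bpm 2/4) — PASS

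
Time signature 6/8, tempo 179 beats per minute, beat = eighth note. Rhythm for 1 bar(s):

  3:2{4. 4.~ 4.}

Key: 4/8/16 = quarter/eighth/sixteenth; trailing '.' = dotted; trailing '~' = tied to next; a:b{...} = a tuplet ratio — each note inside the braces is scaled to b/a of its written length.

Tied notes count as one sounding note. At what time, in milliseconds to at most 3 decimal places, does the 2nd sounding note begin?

note 2 onset = 2b = 670.391ms

1. 0.0ms @ 0 + 670.391ms (2)
2. 670.391ms @ 2 + 1340.782ms (4)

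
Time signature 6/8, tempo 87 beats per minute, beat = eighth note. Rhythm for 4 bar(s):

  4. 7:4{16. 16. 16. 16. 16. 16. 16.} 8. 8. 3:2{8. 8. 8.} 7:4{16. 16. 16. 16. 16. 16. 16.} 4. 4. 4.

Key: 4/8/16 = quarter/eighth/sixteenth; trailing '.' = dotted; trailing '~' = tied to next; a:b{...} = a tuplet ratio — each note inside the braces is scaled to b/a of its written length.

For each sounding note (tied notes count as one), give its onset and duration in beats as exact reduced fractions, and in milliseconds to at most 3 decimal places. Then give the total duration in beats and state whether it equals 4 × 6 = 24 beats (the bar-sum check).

1) 0.0ms=0b +2068.966ms=3b
2) 2068.966ms=3b +295.567ms=3/7b
3) 2364.532ms=24/7b +295.567ms=3/7b
4) 2660.099ms=27/7b +295.567ms=3/7b
5) 2955.665ms=30/7b +295.567ms=3/7b
6) 3251.232ms=33/7b +295.567ms=3/7b
7) 3546.798ms=36/7b +295.567ms=3/7b
8) 3842.365ms=39/7b +295.567ms=3/7b
9) 4137.931ms=6b +1034.483ms=3/2b
10) 5172.414ms=15/2b +1034.483ms=3/2b
11) 6206.897ms=9b +689.655ms=1b
12) 6896.552ms=10b +689.655ms=1b
13) 7586.207ms=11b +689.655ms=1b
14) 8275.862ms=12b +295.567ms=3/7b
15) 8571.429ms=87/7b +295.567ms=3/7b
16) 8866.995ms=90/7b +295.567ms=3/7b
17) 9162.562ms=93/7b +295.567ms=3/7b
18) 9458.128ms=96/7b +295.567ms=3/7b
19) 9753.695ms=99/7b +295.567ms=3/7b
20) 10049.261ms=102/7b +295.567ms=3/7b
21) 10344.828ms=15b +2068.966ms=3b
22) 12413.793ms=18b +2068.966ms=3b
23) 14482.759ms=21b +2068.966ms=3b
Σ=24b of 24 (87bpm 6/8) — PASS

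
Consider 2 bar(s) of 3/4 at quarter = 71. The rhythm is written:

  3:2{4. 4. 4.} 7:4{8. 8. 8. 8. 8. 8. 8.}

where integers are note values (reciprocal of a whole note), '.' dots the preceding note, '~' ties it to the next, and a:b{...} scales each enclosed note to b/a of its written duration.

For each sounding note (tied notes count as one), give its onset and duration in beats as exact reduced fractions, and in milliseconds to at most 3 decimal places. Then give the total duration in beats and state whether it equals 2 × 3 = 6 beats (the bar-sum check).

1) 0.0ms=0b +845.07ms=1b
2) 845.07ms=1b +845.07ms=1b
3) 1690.141ms=2b +845.07ms=1b
4) 2535.211ms=3b +362.173ms=3/7b
5) 2897.384ms=24/7b +362.173ms=3/7b
6) 3259.557ms=27/7b +362.173ms=3/7b
7) 3621.73ms=30/7b +362.173ms=3/7b
8) 3983.903ms=33/7b +362.173ms=3/7b
9) 4346.076ms=36/7b +362.173ms=3/7b
10) 4708.249ms=39/7b +362.173ms=3/7b
Σ=6b of 6 (71bpm 3/4) — PASS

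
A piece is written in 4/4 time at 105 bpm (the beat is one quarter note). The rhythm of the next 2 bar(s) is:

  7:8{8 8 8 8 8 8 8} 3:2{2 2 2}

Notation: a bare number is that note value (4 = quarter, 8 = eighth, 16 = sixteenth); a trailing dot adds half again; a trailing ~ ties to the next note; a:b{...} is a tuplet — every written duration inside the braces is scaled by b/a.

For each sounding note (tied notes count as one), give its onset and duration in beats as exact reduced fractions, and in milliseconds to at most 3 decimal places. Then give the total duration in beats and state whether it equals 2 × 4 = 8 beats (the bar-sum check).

1) 0.0ms=0b +326.531ms=4/7b
2) 326.531ms=4/7b +326.531ms=4/7b
3) 653.061ms=8/7b +326.531ms=4/7b
4) 979.592ms=12/7b +326.531ms=4/7b
5) 1306.122ms=16/7b +326.531ms=4/7b
6) 1632.653ms=20/7b +326.531ms=4/7b
7) 1959.184ms=24/7b +326.531ms=4/7b
8) 2285.714ms=4b +761.905ms=4/3b
9) 3047.619ms=16/3b +761.905ms=4/3b
10) 3809.524ms=20/3b +761.905ms=4/3b
Σ=8b of 8 (105bpm 4/4) — PASS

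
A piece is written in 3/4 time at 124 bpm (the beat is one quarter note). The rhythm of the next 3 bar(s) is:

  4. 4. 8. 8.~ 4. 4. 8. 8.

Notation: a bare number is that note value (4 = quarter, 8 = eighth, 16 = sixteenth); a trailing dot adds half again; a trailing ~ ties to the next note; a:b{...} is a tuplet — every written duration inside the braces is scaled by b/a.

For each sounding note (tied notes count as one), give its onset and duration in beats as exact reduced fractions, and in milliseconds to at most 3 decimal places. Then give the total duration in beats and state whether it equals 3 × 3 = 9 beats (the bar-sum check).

1) 0.0ms=0b +725.806ms=3/2b
2) 725.806ms=3/2b +725.806ms=3/2b
3) 1451.613ms=3b +362.903ms=3/4b
4) 1814.516ms=15/4b +1088.71ms=9/4b
5) 2903.226ms=6b +725.806ms=3/2b
6) 3629.032ms=15/2b +362.903ms=3/4b
7) 3991.935ms=33/4b +362.903ms=3/4b
Σ=9b of 9 (124bpm 3/4) — PASS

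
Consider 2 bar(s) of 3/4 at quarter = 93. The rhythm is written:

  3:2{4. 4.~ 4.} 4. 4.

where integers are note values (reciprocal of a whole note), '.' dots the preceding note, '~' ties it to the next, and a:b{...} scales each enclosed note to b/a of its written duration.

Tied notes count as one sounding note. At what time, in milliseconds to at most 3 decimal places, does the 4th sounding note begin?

1. 0.0ms @ 0 + 645.161ms (1)
2. 645.161ms @ 1 + 1290.323ms (2)
3. 1935.484ms @ 3 + 967.742ms (3/2)
4. 2903.226ms @ 9/2 + 967.742ms (3/2)

note 4 onset = 9/2b = 2903.226ms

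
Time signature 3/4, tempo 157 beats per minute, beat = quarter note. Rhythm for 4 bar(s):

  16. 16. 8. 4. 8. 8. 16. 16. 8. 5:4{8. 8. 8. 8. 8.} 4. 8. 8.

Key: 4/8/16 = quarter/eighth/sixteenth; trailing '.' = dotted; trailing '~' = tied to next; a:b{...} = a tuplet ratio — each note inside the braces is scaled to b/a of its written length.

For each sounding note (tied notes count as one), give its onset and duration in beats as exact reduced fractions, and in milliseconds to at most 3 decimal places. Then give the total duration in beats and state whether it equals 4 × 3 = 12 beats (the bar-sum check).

1) 0.0ms=0b +143.312ms=3/8b
2) 143.312ms=3/8b +143.312ms=3/8b
3) 286.624ms=3/4b +286.624ms=3/4b
4) 573.248ms=3/2b +573.248ms=3/2b
5) 1146.497ms=3b +286.624ms=3/4b
6) 1433.121ms=15/4b +286.624ms=3/4b
7) 1719.745ms=9/2b +143.312ms=3/8b
8) 1863.057ms=39/8b +143.312ms=3/8b
9) 2006.369ms=21/4b +286.624ms=3/4b
10) 2292.994ms=6b +229.299ms=3/5b
11) 2522.293ms=33/5b +229.299ms=3/5b
12) 2751.592ms=36/5b +229.299ms=3/5b
13) 2980.892ms=39/5b +229.299ms=3/5b
14) 3210.191ms=42/5b +229.299ms=3/5b
15) 3439.49ms=9b +573.248ms=3/2b
16) 4012.739ms=21/2b +286.624ms=3/4b
17) 4299.363ms=45/4b +286.624ms=3/4b
Σ=12b of 12 (157bpm 3/4) — PASS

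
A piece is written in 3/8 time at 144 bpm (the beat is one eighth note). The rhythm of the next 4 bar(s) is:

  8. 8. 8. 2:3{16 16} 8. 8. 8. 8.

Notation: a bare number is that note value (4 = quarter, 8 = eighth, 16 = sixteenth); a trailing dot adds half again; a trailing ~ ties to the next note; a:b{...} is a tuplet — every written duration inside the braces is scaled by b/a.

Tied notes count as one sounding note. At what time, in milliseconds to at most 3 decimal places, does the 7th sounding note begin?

1. 0.0ms @ 0 + 625.0ms (3/2)
2. 625.0ms @ 3/2 + 625.0ms (3/2)
3. 1250.0ms @ 3 + 625.0ms (3/2)
4. 1875.0ms @ 9/2 + 312.5ms (3/4)
5. 2187.5ms @ 21/4 + 312.5ms (3/4)
6. 2500.0ms @ 6 + 625.0ms (3/2)
7. 3125.0ms @ 15/2 + 625.0ms (3/2)
8. 3750.0ms @ 9 + 625.0ms (3/2)
9. 4375.0ms @ 21/2 + 625.0ms (3/2)

note 7 onset = 15/2b = 3125.0ms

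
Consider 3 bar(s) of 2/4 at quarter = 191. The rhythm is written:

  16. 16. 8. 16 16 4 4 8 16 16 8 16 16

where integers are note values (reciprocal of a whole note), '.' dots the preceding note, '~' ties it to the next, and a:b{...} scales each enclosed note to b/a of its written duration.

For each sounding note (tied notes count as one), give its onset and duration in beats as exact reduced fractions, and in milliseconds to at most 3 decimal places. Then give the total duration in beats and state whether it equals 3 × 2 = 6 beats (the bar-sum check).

1) 0.0ms=0b +117.801ms=3/8b
2) 117.801ms=3/8b +117.801ms=3/8b
3) 235.602ms=3/4b +235.602ms=3/4b
4) 471.204ms=3/2b +78.534ms=1/4b
5) 549.738ms=7/4b +78.534ms=1/4b
6) 628.272ms=2b +314.136ms=1b
7) 942.408ms=3b +314.136ms=1b
8) 1256.545ms=4b +157.068ms=1/2b
9) 1413.613ms=9/2b +78.534ms=1/4b
10) 1492.147ms=19/4b +78.534ms=1/4b
11) 1570.681ms=5b +157.068ms=1/2b
12) 1727.749ms=11/2b +78.534ms=1/4b
13) 1806.283ms=23/4b +78.534ms=1/4b
Σ=6b of 6 (191bpm 2/4) — PASS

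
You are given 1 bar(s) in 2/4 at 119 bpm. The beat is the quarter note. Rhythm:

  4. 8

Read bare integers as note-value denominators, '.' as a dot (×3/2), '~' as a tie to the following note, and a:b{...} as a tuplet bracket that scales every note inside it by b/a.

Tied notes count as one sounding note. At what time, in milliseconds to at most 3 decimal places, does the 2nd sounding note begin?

1. 0.0ms @ 0 + 756.303ms (3/2)
2. 756.303ms @ 3/2 + 252.101ms (1/2)

note 2 onset = 3/2b = 756.303ms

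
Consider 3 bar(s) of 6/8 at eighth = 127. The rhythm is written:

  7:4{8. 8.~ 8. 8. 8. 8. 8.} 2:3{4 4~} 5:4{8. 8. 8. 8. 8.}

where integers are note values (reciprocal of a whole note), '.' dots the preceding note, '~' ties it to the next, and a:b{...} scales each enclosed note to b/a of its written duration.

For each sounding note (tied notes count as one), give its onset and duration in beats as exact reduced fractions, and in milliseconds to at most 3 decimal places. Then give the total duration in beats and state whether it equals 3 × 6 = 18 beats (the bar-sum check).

1) 0.0ms=0b +404.949ms=6/7b
2) 404.949ms=6/7b +809.899ms=12/7b
3) 1214.848ms=18/7b +404.949ms=6/7b
4) 1619.798ms=24/7b +404.949ms=6/7b
5) 2024.747ms=30/7b +404.949ms=6/7b
6) 2429.696ms=36/7b +404.949ms=6/7b
7) 2834.646ms=6b +1417.323ms=3b
8) 4251.969ms=9b +1984.252ms=21/5b
9) 6236.22ms=66/5b +566.929ms=6/5b
10) 6803.15ms=72/5b +566.929ms=6/5b
11) 7370.079ms=78/5b +566.929ms=6/5b
12) 7937.008ms=84/5b +566.929ms=6/5b
Σ=18b of 18 (127bpm 6/8) — PASS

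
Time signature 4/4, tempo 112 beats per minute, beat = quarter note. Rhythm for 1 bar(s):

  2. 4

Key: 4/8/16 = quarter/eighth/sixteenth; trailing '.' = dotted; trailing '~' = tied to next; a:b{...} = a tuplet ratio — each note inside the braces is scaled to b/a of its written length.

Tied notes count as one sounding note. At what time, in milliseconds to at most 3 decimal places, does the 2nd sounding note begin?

note 2 onset = 3b = 1607.143ms

1. 0.0ms @ 0 + 1607.143ms (3)
2. 1607.143ms @ 3 + 535.714ms (1)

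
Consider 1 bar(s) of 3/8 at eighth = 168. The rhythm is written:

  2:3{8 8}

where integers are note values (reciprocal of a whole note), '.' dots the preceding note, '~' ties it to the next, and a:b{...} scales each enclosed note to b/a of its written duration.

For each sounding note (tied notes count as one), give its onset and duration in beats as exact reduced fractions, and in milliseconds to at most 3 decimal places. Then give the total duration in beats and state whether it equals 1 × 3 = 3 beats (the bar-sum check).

1) 0.0ms=0b +535.714ms=3/2b
2) 535.714ms=3/2b +535.714ms=3/2b
Σ=3b of 3 (168bpm 3/8) — PASS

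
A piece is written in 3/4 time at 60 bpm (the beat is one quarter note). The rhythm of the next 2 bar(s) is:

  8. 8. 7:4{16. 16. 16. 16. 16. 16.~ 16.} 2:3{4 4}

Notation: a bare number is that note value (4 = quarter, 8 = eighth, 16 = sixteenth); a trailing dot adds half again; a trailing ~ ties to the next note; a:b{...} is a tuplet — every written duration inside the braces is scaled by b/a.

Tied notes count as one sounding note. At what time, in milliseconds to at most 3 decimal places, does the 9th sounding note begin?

1. 0.0ms @ 0 + 750.0ms (3/4)
2. 750.0ms @ 3/4 + 750.0ms (3/4)
3. 1500.0ms @ 3/2 + 214.286ms (3/14)
4. 1714.286ms @ 12/7 + 214.286ms (3/14)
5. 1928.571ms @ 27/14 + 214.286ms (3/14)
6. 2142.857ms @ 15/7 + 214.286ms (3/14)
7. 2357.143ms @ 33/14 + 214.286ms (3/14)
8. 2571.429ms @ 18/7 + 428.571ms (3/7)
9. 3000.0ms @ 3 + 1500.0ms (3/2)
10. 4500.0ms @ 9/2 + 1500.0ms (3/2)

note 9 onset = 3b = 3000.0ms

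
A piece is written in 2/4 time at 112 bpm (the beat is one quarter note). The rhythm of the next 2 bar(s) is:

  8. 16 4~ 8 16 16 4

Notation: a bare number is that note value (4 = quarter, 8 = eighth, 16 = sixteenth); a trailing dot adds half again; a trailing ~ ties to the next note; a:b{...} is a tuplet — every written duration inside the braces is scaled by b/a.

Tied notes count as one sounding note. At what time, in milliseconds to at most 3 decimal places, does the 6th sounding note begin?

note 6 onset = 3b = 1607.143ms

1. 0.0ms @ 0 + 401.786ms (3/4)
2. 401.786ms @ 3/4 + 133.929ms (1/4)
3. 535.714ms @ 1 + 803.571ms (3/2)
4. 1339.286ms @ 5/2 + 133.929ms (1/4)
5. 1473.214ms @ 11/4 + 133.929ms (1/4)
6. 1607.143ms @ 3 + 535.714ms (1)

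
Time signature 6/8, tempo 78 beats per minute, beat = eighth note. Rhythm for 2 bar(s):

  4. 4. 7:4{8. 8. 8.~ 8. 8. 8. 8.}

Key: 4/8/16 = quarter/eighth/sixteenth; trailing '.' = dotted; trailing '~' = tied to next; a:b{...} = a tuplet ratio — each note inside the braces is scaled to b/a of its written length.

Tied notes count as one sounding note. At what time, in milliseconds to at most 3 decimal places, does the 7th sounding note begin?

1. 0.0ms @ 0 + 2307.692ms (3)
2. 2307.692ms @ 3 + 2307.692ms (3)
3. 4615.385ms @ 6 + 659.341ms (6/7)
4. 5274.725ms @ 48/7 + 659.341ms (6/7)
5. 5934.066ms @ 54/7 + 1318.681ms (12/7)
6. 7252.747ms @ 66/7 + 659.341ms (6/7)
7. 7912.088ms @ 72/7 + 659.341ms (6/7)
8. 8571.429ms @ 78/7 + 659.341ms (6/7)

note 7 onset = 72/7b = 7912.088ms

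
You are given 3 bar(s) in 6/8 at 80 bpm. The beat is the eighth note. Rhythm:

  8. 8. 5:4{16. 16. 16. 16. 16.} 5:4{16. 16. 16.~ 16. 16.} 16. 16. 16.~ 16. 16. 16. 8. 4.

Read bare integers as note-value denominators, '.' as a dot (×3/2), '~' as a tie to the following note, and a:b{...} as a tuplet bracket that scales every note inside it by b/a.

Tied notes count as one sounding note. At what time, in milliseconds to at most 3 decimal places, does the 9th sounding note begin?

note 9 onset = 33/5b = 4950.0ms

1. 0.0ms @ 0 + 1125.0ms (3/2)
2. 1125.0ms @ 3/2 + 1125.0ms (3/2)
3. 2250.0ms @ 3 + 450.0ms (3/5)
4. 2700.0ms @ 18/5 + 450.0ms (3/5)
5. 3150.0ms @ 21/5 + 450.0ms (3/5)
6. 3600.0ms @ 24/5 + 450.0ms (3/5)
7. 4050.0ms @ 27/5 + 450.0ms (3/5)
8. 4500.0ms @ 6 + 450.0ms (3/5)
9. 4950.0ms @ 33/5 + 450.0ms (3/5)
10. 5400.0ms @ 36/5 + 900.0ms (6/5)
11. 6300.0ms @ 42/5 + 450.0ms (3/5)
12. 6750.0ms @ 9 + 562.5ms (3/4)
13. 7312.5ms @ 39/4 + 562.5ms (3/4)
14. 7875.0ms @ 21/2 + 1125.0ms (3/2)
15. 9000.0ms @ 12 + 562.5ms (3/4)
16. 9562.5ms @ 51/4 + 562.5ms (3/4)
17. 10125.0ms @ 27/2 + 1125.0ms (3/2)
18. 11250.0ms @ 15 + 2250.0ms (3)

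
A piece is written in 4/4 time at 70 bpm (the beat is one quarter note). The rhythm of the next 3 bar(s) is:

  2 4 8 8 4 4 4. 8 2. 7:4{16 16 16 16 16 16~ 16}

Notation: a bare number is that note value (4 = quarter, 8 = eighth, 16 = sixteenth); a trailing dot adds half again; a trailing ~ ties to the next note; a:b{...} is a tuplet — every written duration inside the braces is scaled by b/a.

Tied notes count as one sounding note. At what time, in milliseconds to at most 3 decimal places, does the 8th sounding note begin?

1. 0.0ms @ 0 + 1714.286ms (2)
2. 1714.286ms @ 2 + 857.143ms (1)
3. 2571.429ms @ 3 + 428.571ms (1/2)
4. 3000.0ms @ 7/2 + 428.571ms (1/2)
5. 3428.571ms @ 4 + 857.143ms (1)
6. 4285.714ms @ 5 + 857.143ms (1)
7. 5142.857ms @ 6 + 1285.714ms (3/2)
8. 6428.571ms @ 15/2 + 428.571ms (1/2)
9. 6857.143ms @ 8 + 2571.429ms (3)
10. 9428.571ms @ 11 + 122.449ms (1/7)
11. 9551.02ms @ 78/7 + 122.449ms (1/7)
12. 9673.469ms @ 79/7 + 122.449ms (1/7)
13. 9795.918ms @ 80/7 + 122.449ms (1/7)
14. 9918.367ms @ 81/7 + 122.449ms (1/7)
15. 10040.816ms @ 82/7 + 244.898ms (2/7)

note 8 onset = 15/2b = 6428.571ms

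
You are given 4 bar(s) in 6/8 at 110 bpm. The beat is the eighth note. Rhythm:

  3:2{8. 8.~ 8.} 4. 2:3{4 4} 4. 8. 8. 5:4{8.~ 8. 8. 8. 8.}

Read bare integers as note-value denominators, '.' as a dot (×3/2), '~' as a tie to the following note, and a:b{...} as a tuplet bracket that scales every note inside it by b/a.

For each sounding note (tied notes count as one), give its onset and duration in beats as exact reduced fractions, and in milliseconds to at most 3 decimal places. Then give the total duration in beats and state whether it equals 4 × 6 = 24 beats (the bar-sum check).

1) 0.0ms=0b +545.455ms=1b
2) 545.455ms=1b +1090.909ms=2b
3) 1636.364ms=3b +1636.364ms=3b
4) 3272.727ms=6b +1636.364ms=3b
5) 4909.091ms=9b +1636.364ms=3b
6) 6545.455ms=12b +1636.364ms=3b
7) 8181.818ms=15b +818.182ms=3/2b
8) 9000.0ms=33/2b +818.182ms=3/2b
9) 9818.182ms=18b +1309.091ms=12/5b
10) 11127.273ms=102/5b +654.545ms=6/5b
11) 11781.818ms=108/5b +654.545ms=6/5b
12) 12436.364ms=114/5b +654.545ms=6/5b
Σ=24b of 24 (110bpm 6/8) — PASS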